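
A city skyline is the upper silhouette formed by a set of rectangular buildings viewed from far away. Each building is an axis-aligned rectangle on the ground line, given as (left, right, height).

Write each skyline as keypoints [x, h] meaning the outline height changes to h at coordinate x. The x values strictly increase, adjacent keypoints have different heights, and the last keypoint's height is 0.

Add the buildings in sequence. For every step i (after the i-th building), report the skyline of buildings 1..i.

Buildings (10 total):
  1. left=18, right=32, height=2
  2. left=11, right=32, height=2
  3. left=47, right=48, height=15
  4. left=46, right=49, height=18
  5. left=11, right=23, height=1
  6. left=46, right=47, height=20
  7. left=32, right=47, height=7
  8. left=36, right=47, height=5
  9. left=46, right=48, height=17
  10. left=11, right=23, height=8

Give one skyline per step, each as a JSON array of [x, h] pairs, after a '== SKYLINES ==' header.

== SKYLINES ==
[[18,2],[32,0]]
[[11,2],[32,0]]
[[11,2],[32,0],[47,15],[48,0]]
[[11,2],[32,0],[46,18],[49,0]]
[[11,2],[32,0],[46,18],[49,0]]
[[11,2],[32,0],[46,20],[47,18],[49,0]]
[[11,2],[32,7],[46,20],[47,18],[49,0]]
[[11,2],[32,7],[46,20],[47,18],[49,0]]
[[11,2],[32,7],[46,20],[47,18],[49,0]]
[[11,8],[23,2],[32,7],[46,20],[47,18],[49,0]]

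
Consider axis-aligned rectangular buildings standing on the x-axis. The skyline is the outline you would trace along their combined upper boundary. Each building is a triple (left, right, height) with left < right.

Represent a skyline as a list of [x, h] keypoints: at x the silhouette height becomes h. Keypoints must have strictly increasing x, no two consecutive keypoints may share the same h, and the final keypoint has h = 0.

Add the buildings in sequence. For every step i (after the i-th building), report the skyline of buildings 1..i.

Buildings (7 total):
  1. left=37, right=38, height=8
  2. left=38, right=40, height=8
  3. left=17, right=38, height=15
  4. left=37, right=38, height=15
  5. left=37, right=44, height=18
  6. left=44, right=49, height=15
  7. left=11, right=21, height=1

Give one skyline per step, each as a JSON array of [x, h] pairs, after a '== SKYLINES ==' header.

== SKYLINES ==
[[37,8],[38,0]]
[[37,8],[40,0]]
[[17,15],[38,8],[40,0]]
[[17,15],[38,8],[40,0]]
[[17,15],[37,18],[44,0]]
[[17,15],[37,18],[44,15],[49,0]]
[[11,1],[17,15],[37,18],[44,15],[49,0]]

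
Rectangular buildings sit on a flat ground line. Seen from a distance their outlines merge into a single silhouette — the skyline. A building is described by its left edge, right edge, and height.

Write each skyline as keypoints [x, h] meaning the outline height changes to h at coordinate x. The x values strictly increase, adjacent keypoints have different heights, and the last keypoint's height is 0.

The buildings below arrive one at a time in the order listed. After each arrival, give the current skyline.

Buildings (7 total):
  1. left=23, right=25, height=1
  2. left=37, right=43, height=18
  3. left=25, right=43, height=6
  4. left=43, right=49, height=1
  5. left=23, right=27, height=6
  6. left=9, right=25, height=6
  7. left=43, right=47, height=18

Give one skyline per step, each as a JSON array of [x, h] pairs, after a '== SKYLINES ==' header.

== SKYLINES ==
[[23,1],[25,0]]
[[23,1],[25,0],[37,18],[43,0]]
[[23,1],[25,6],[37,18],[43,0]]
[[23,1],[25,6],[37,18],[43,1],[49,0]]
[[23,6],[37,18],[43,1],[49,0]]
[[9,6],[37,18],[43,1],[49,0]]
[[9,6],[37,18],[47,1],[49,0]]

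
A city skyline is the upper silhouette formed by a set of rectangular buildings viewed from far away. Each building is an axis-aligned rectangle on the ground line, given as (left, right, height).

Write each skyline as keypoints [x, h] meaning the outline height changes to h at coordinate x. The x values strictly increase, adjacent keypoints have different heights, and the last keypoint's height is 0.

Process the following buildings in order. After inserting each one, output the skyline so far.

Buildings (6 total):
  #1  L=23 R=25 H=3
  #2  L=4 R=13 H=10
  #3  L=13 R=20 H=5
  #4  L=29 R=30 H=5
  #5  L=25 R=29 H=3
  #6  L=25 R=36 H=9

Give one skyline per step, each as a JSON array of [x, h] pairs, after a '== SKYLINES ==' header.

== SKYLINES ==
[[23,3],[25,0]]
[[4,10],[13,0],[23,3],[25,0]]
[[4,10],[13,5],[20,0],[23,3],[25,0]]
[[4,10],[13,5],[20,0],[23,3],[25,0],[29,5],[30,0]]
[[4,10],[13,5],[20,0],[23,3],[29,5],[30,0]]
[[4,10],[13,5],[20,0],[23,3],[25,9],[36,0]]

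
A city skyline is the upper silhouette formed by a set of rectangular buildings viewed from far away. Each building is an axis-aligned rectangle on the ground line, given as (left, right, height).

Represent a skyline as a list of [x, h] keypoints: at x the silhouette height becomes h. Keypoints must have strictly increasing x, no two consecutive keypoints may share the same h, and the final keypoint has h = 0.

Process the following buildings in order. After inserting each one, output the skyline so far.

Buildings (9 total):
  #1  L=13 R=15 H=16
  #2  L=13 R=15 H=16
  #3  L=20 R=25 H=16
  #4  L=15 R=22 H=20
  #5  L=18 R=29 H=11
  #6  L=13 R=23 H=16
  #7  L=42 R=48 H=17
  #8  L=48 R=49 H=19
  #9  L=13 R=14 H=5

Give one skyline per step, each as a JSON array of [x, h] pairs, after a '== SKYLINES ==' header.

== SKYLINES ==
[[13,16],[15,0]]
[[13,16],[15,0]]
[[13,16],[15,0],[20,16],[25,0]]
[[13,16],[15,20],[22,16],[25,0]]
[[13,16],[15,20],[22,16],[25,11],[29,0]]
[[13,16],[15,20],[22,16],[25,11],[29,0]]
[[13,16],[15,20],[22,16],[25,11],[29,0],[42,17],[48,0]]
[[13,16],[15,20],[22,16],[25,11],[29,0],[42,17],[48,19],[49,0]]
[[13,16],[15,20],[22,16],[25,11],[29,0],[42,17],[48,19],[49,0]]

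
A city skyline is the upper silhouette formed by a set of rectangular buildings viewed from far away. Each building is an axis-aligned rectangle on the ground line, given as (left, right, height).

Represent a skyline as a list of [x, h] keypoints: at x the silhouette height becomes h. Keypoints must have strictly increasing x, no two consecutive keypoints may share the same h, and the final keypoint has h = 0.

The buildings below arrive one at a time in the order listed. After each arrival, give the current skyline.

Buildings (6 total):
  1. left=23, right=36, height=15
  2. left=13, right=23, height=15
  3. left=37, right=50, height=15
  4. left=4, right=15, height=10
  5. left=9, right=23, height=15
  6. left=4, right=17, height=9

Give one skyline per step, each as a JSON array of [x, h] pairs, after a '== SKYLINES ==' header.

== SKYLINES ==
[[23,15],[36,0]]
[[13,15],[36,0]]
[[13,15],[36,0],[37,15],[50,0]]
[[4,10],[13,15],[36,0],[37,15],[50,0]]
[[4,10],[9,15],[36,0],[37,15],[50,0]]
[[4,10],[9,15],[36,0],[37,15],[50,0]]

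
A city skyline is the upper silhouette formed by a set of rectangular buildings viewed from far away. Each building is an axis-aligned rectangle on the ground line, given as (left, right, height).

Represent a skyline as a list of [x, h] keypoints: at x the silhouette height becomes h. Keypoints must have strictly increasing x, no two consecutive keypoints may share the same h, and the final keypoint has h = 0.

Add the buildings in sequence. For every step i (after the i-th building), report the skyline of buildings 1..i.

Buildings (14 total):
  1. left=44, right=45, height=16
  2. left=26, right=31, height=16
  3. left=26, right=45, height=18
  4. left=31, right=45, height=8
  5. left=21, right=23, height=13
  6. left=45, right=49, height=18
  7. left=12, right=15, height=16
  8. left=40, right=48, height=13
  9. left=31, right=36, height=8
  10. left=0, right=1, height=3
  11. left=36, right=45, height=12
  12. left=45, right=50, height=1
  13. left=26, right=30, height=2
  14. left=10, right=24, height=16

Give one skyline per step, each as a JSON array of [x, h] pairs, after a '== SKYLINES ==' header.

== SKYLINES ==
[[44,16],[45,0]]
[[26,16],[31,0],[44,16],[45,0]]
[[26,18],[45,0]]
[[26,18],[45,0]]
[[21,13],[23,0],[26,18],[45,0]]
[[21,13],[23,0],[26,18],[49,0]]
[[12,16],[15,0],[21,13],[23,0],[26,18],[49,0]]
[[12,16],[15,0],[21,13],[23,0],[26,18],[49,0]]
[[12,16],[15,0],[21,13],[23,0],[26,18],[49,0]]
[[0,3],[1,0],[12,16],[15,0],[21,13],[23,0],[26,18],[49,0]]
[[0,3],[1,0],[12,16],[15,0],[21,13],[23,0],[26,18],[49,0]]
[[0,3],[1,0],[12,16],[15,0],[21,13],[23,0],[26,18],[49,1],[50,0]]
[[0,3],[1,0],[12,16],[15,0],[21,13],[23,0],[26,18],[49,1],[50,0]]
[[0,3],[1,0],[10,16],[24,0],[26,18],[49,1],[50,0]]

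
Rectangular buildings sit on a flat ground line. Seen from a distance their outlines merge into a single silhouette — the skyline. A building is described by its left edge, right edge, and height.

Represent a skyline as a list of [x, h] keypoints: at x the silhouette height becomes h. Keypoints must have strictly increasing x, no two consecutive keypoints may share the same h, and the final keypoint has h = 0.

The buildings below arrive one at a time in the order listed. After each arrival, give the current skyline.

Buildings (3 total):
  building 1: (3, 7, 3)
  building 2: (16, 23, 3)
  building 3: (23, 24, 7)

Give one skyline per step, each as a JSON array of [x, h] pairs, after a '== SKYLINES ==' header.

== SKYLINES ==
[[3,3],[7,0]]
[[3,3],[7,0],[16,3],[23,0]]
[[3,3],[7,0],[16,3],[23,7],[24,0]]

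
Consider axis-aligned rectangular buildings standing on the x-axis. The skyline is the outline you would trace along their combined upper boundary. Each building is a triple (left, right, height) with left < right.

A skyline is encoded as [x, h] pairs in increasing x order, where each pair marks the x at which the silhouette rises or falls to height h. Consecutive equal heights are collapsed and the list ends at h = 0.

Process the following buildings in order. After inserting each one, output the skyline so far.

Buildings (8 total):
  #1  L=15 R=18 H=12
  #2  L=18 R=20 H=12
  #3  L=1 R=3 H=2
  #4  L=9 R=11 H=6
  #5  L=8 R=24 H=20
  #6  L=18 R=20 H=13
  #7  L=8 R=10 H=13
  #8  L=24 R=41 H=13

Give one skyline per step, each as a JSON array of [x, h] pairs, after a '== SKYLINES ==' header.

== SKYLINES ==
[[15,12],[18,0]]
[[15,12],[20,0]]
[[1,2],[3,0],[15,12],[20,0]]
[[1,2],[3,0],[9,6],[11,0],[15,12],[20,0]]
[[1,2],[3,0],[8,20],[24,0]]
[[1,2],[3,0],[8,20],[24,0]]
[[1,2],[3,0],[8,20],[24,0]]
[[1,2],[3,0],[8,20],[24,13],[41,0]]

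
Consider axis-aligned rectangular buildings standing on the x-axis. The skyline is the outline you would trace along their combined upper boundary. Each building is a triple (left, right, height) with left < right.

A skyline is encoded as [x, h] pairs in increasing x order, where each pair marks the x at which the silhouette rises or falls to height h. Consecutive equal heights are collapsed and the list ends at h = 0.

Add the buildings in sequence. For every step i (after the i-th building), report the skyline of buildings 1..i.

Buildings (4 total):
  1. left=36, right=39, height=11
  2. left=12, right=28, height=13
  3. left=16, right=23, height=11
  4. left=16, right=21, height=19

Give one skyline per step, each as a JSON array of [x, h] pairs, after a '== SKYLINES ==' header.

== SKYLINES ==
[[36,11],[39,0]]
[[12,13],[28,0],[36,11],[39,0]]
[[12,13],[28,0],[36,11],[39,0]]
[[12,13],[16,19],[21,13],[28,0],[36,11],[39,0]]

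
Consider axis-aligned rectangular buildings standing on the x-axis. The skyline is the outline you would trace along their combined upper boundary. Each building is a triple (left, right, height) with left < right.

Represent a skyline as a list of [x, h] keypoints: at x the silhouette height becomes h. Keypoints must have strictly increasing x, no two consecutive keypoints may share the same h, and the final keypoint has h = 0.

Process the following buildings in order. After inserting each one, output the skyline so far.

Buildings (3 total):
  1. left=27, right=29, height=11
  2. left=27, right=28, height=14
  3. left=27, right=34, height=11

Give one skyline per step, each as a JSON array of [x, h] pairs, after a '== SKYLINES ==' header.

== SKYLINES ==
[[27,11],[29,0]]
[[27,14],[28,11],[29,0]]
[[27,14],[28,11],[34,0]]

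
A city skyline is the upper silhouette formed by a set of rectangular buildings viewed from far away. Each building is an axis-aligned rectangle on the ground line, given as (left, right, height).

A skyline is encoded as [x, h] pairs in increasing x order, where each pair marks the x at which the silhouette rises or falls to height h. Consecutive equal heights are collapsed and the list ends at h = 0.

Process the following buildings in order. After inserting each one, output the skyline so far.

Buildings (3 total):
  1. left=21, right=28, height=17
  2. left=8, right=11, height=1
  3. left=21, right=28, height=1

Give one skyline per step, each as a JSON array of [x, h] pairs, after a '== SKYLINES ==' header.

== SKYLINES ==
[[21,17],[28,0]]
[[8,1],[11,0],[21,17],[28,0]]
[[8,1],[11,0],[21,17],[28,0]]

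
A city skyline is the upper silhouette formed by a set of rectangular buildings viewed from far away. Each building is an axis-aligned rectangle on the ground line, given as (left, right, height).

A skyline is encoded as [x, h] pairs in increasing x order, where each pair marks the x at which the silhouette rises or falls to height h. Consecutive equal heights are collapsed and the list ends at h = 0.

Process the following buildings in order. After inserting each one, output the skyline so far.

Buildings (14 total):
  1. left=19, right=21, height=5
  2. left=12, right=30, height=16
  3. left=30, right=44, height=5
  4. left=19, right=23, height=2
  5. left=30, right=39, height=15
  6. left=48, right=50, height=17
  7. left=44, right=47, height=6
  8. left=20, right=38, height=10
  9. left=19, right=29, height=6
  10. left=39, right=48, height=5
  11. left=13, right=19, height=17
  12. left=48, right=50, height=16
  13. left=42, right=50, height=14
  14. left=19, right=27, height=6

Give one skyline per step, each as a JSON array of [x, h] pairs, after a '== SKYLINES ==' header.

== SKYLINES ==
[[19,5],[21,0]]
[[12,16],[30,0]]
[[12,16],[30,5],[44,0]]
[[12,16],[30,5],[44,0]]
[[12,16],[30,15],[39,5],[44,0]]
[[12,16],[30,15],[39,5],[44,0],[48,17],[50,0]]
[[12,16],[30,15],[39,5],[44,6],[47,0],[48,17],[50,0]]
[[12,16],[30,15],[39,5],[44,6],[47,0],[48,17],[50,0]]
[[12,16],[30,15],[39,5],[44,6],[47,0],[48,17],[50,0]]
[[12,16],[30,15],[39,5],[44,6],[47,5],[48,17],[50,0]]
[[12,16],[13,17],[19,16],[30,15],[39,5],[44,6],[47,5],[48,17],[50,0]]
[[12,16],[13,17],[19,16],[30,15],[39,5],[44,6],[47,5],[48,17],[50,0]]
[[12,16],[13,17],[19,16],[30,15],[39,5],[42,14],[48,17],[50,0]]
[[12,16],[13,17],[19,16],[30,15],[39,5],[42,14],[48,17],[50,0]]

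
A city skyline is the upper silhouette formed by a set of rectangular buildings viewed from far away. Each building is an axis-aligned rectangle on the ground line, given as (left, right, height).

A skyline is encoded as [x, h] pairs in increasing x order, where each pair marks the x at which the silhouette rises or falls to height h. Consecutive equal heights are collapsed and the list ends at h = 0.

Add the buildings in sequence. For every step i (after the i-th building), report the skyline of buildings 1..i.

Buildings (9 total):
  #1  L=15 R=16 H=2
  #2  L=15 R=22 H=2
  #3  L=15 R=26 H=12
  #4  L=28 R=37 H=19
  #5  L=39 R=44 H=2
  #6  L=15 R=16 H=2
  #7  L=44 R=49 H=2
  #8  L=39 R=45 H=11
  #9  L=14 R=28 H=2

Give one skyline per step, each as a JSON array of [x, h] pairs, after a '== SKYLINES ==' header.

== SKYLINES ==
[[15,2],[16,0]]
[[15,2],[22,0]]
[[15,12],[26,0]]
[[15,12],[26,0],[28,19],[37,0]]
[[15,12],[26,0],[28,19],[37,0],[39,2],[44,0]]
[[15,12],[26,0],[28,19],[37,0],[39,2],[44,0]]
[[15,12],[26,0],[28,19],[37,0],[39,2],[49,0]]
[[15,12],[26,0],[28,19],[37,0],[39,11],[45,2],[49,0]]
[[14,2],[15,12],[26,2],[28,19],[37,0],[39,11],[45,2],[49,0]]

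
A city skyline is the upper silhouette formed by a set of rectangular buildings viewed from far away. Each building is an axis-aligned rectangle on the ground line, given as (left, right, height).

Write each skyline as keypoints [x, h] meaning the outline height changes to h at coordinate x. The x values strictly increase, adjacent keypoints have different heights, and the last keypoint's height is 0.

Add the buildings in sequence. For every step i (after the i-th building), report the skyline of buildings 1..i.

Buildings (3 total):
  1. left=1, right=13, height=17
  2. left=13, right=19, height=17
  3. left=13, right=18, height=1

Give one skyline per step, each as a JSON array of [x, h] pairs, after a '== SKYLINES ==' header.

== SKYLINES ==
[[1,17],[13,0]]
[[1,17],[19,0]]
[[1,17],[19,0]]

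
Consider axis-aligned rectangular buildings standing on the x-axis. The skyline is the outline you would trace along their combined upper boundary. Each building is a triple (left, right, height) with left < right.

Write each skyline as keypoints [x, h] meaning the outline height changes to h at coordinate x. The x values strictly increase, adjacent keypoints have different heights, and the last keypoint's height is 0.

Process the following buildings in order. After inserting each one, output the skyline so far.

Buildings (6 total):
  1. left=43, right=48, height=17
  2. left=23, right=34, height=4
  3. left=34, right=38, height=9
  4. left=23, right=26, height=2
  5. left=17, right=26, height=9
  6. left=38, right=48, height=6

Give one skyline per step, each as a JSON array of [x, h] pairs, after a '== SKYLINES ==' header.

== SKYLINES ==
[[43,17],[48,0]]
[[23,4],[34,0],[43,17],[48,0]]
[[23,4],[34,9],[38,0],[43,17],[48,0]]
[[23,4],[34,9],[38,0],[43,17],[48,0]]
[[17,9],[26,4],[34,9],[38,0],[43,17],[48,0]]
[[17,9],[26,4],[34,9],[38,6],[43,17],[48,0]]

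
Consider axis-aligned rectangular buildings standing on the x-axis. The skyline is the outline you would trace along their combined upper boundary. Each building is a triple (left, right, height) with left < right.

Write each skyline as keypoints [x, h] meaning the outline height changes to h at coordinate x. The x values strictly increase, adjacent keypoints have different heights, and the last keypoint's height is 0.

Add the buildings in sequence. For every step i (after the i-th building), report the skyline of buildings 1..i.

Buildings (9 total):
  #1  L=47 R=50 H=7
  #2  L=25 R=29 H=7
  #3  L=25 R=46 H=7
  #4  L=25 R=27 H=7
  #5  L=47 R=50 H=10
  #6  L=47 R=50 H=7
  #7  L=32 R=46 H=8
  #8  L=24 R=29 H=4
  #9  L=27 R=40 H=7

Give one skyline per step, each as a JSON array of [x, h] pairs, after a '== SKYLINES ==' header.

== SKYLINES ==
[[47,7],[50,0]]
[[25,7],[29,0],[47,7],[50,0]]
[[25,7],[46,0],[47,7],[50,0]]
[[25,7],[46,0],[47,7],[50,0]]
[[25,7],[46,0],[47,10],[50,0]]
[[25,7],[46,0],[47,10],[50,0]]
[[25,7],[32,8],[46,0],[47,10],[50,0]]
[[24,4],[25,7],[32,8],[46,0],[47,10],[50,0]]
[[24,4],[25,7],[32,8],[46,0],[47,10],[50,0]]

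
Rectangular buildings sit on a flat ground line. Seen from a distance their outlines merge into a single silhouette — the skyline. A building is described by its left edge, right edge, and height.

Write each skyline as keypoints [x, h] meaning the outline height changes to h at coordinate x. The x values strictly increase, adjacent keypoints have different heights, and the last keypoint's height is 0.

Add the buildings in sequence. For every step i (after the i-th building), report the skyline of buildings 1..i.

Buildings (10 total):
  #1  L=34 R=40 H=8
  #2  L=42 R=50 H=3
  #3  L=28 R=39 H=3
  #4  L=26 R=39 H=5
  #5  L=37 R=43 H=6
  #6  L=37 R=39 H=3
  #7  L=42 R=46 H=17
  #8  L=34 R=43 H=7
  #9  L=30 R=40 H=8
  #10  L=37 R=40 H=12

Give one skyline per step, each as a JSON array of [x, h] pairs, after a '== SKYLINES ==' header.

== SKYLINES ==
[[34,8],[40,0]]
[[34,8],[40,0],[42,3],[50,0]]
[[28,3],[34,8],[40,0],[42,3],[50,0]]
[[26,5],[34,8],[40,0],[42,3],[50,0]]
[[26,5],[34,8],[40,6],[43,3],[50,0]]
[[26,5],[34,8],[40,6],[43,3],[50,0]]
[[26,5],[34,8],[40,6],[42,17],[46,3],[50,0]]
[[26,5],[34,8],[40,7],[42,17],[46,3],[50,0]]
[[26,5],[30,8],[40,7],[42,17],[46,3],[50,0]]
[[26,5],[30,8],[37,12],[40,7],[42,17],[46,3],[50,0]]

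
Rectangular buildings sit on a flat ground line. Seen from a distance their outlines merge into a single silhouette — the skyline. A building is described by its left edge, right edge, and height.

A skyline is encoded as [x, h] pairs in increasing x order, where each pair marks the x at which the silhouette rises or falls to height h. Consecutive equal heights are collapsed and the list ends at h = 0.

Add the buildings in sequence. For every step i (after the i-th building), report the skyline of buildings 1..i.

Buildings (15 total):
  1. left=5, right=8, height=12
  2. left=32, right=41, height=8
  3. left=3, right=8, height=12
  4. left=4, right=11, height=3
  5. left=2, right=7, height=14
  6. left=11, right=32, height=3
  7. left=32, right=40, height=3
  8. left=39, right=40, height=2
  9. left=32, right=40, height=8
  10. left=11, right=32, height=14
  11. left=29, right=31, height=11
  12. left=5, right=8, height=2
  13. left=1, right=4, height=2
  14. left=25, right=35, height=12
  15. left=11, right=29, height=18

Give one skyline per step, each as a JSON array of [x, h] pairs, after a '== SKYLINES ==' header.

== SKYLINES ==
[[5,12],[8,0]]
[[5,12],[8,0],[32,8],[41,0]]
[[3,12],[8,0],[32,8],[41,0]]
[[3,12],[8,3],[11,0],[32,8],[41,0]]
[[2,14],[7,12],[8,3],[11,0],[32,8],[41,0]]
[[2,14],[7,12],[8,3],[32,8],[41,0]]
[[2,14],[7,12],[8,3],[32,8],[41,0]]
[[2,14],[7,12],[8,3],[32,8],[41,0]]
[[2,14],[7,12],[8,3],[32,8],[41,0]]
[[2,14],[7,12],[8,3],[11,14],[32,8],[41,0]]
[[2,14],[7,12],[8,3],[11,14],[32,8],[41,0]]
[[2,14],[7,12],[8,3],[11,14],[32,8],[41,0]]
[[1,2],[2,14],[7,12],[8,3],[11,14],[32,8],[41,0]]
[[1,2],[2,14],[7,12],[8,3],[11,14],[32,12],[35,8],[41,0]]
[[1,2],[2,14],[7,12],[8,3],[11,18],[29,14],[32,12],[35,8],[41,0]]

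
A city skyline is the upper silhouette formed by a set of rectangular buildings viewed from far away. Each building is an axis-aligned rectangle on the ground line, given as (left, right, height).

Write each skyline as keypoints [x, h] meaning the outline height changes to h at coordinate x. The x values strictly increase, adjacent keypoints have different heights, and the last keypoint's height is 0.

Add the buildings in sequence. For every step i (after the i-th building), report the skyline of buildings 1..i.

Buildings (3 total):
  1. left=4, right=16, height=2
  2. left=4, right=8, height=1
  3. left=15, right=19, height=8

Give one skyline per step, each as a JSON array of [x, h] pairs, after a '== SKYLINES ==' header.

== SKYLINES ==
[[4,2],[16,0]]
[[4,2],[16,0]]
[[4,2],[15,8],[19,0]]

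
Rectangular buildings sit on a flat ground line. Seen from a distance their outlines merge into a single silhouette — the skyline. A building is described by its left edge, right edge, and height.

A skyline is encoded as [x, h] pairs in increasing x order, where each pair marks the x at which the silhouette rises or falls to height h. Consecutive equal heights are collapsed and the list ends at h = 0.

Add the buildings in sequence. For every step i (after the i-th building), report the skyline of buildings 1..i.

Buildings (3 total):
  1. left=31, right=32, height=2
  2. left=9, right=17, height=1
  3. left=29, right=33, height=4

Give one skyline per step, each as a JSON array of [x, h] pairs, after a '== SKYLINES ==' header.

== SKYLINES ==
[[31,2],[32,0]]
[[9,1],[17,0],[31,2],[32,0]]
[[9,1],[17,0],[29,4],[33,0]]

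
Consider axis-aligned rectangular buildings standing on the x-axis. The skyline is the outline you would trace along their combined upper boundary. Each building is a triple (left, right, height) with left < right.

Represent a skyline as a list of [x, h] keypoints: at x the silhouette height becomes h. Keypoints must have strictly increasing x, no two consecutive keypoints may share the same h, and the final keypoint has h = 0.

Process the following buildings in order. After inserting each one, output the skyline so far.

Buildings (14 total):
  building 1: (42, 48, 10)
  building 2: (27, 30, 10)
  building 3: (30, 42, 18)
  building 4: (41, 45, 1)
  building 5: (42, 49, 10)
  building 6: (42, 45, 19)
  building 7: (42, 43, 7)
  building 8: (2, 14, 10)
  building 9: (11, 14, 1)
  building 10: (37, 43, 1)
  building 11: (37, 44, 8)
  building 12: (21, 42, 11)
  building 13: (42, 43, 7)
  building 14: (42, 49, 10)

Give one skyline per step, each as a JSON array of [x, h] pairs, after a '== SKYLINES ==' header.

== SKYLINES ==
[[42,10],[48,0]]
[[27,10],[30,0],[42,10],[48,0]]
[[27,10],[30,18],[42,10],[48,0]]
[[27,10],[30,18],[42,10],[48,0]]
[[27,10],[30,18],[42,10],[49,0]]
[[27,10],[30,18],[42,19],[45,10],[49,0]]
[[27,10],[30,18],[42,19],[45,10],[49,0]]
[[2,10],[14,0],[27,10],[30,18],[42,19],[45,10],[49,0]]
[[2,10],[14,0],[27,10],[30,18],[42,19],[45,10],[49,0]]
[[2,10],[14,0],[27,10],[30,18],[42,19],[45,10],[49,0]]
[[2,10],[14,0],[27,10],[30,18],[42,19],[45,10],[49,0]]
[[2,10],[14,0],[21,11],[30,18],[42,19],[45,10],[49,0]]
[[2,10],[14,0],[21,11],[30,18],[42,19],[45,10],[49,0]]
[[2,10],[14,0],[21,11],[30,18],[42,19],[45,10],[49,0]]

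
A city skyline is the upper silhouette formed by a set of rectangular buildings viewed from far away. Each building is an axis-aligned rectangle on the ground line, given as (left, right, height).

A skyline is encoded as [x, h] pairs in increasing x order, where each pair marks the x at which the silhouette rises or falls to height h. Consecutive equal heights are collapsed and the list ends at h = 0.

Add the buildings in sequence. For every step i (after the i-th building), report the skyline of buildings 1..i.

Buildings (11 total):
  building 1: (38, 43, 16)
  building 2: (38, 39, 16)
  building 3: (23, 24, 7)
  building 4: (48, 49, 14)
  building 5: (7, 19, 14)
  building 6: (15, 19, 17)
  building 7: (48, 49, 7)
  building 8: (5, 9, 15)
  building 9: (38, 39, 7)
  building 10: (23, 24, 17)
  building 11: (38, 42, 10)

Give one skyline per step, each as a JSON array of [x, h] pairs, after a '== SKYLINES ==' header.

== SKYLINES ==
[[38,16],[43,0]]
[[38,16],[43,0]]
[[23,7],[24,0],[38,16],[43,0]]
[[23,7],[24,0],[38,16],[43,0],[48,14],[49,0]]
[[7,14],[19,0],[23,7],[24,0],[38,16],[43,0],[48,14],[49,0]]
[[7,14],[15,17],[19,0],[23,7],[24,0],[38,16],[43,0],[48,14],[49,0]]
[[7,14],[15,17],[19,0],[23,7],[24,0],[38,16],[43,0],[48,14],[49,0]]
[[5,15],[9,14],[15,17],[19,0],[23,7],[24,0],[38,16],[43,0],[48,14],[49,0]]
[[5,15],[9,14],[15,17],[19,0],[23,7],[24,0],[38,16],[43,0],[48,14],[49,0]]
[[5,15],[9,14],[15,17],[19,0],[23,17],[24,0],[38,16],[43,0],[48,14],[49,0]]
[[5,15],[9,14],[15,17],[19,0],[23,17],[24,0],[38,16],[43,0],[48,14],[49,0]]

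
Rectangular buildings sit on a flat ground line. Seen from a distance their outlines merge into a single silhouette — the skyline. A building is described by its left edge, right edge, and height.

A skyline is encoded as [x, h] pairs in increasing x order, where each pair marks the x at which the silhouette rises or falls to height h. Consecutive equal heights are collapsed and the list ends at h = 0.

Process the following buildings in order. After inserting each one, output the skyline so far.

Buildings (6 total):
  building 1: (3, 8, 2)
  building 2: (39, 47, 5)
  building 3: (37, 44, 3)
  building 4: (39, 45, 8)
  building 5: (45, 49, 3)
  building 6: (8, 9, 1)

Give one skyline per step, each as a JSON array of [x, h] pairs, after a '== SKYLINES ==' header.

== SKYLINES ==
[[3,2],[8,0]]
[[3,2],[8,0],[39,5],[47,0]]
[[3,2],[8,0],[37,3],[39,5],[47,0]]
[[3,2],[8,0],[37,3],[39,8],[45,5],[47,0]]
[[3,2],[8,0],[37,3],[39,8],[45,5],[47,3],[49,0]]
[[3,2],[8,1],[9,0],[37,3],[39,8],[45,5],[47,3],[49,0]]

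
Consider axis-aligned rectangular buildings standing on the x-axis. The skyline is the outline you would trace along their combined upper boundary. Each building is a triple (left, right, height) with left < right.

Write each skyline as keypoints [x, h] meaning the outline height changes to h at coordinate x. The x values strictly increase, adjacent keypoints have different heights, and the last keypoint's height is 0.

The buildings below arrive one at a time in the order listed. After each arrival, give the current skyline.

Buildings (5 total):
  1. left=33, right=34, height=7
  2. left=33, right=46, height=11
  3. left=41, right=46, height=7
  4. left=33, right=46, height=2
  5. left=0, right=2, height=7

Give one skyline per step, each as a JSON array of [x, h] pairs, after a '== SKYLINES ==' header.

== SKYLINES ==
[[33,7],[34,0]]
[[33,11],[46,0]]
[[33,11],[46,0]]
[[33,11],[46,0]]
[[0,7],[2,0],[33,11],[46,0]]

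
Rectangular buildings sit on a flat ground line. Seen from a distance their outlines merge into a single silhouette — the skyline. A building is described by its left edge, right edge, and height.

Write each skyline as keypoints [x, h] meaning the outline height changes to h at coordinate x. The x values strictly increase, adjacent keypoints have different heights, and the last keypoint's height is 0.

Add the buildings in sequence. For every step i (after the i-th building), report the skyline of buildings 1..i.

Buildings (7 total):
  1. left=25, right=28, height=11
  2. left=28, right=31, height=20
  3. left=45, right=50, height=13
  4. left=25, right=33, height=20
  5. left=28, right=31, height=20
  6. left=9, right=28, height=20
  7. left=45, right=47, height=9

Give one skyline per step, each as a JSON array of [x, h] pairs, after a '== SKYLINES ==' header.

== SKYLINES ==
[[25,11],[28,0]]
[[25,11],[28,20],[31,0]]
[[25,11],[28,20],[31,0],[45,13],[50,0]]
[[25,20],[33,0],[45,13],[50,0]]
[[25,20],[33,0],[45,13],[50,0]]
[[9,20],[33,0],[45,13],[50,0]]
[[9,20],[33,0],[45,13],[50,0]]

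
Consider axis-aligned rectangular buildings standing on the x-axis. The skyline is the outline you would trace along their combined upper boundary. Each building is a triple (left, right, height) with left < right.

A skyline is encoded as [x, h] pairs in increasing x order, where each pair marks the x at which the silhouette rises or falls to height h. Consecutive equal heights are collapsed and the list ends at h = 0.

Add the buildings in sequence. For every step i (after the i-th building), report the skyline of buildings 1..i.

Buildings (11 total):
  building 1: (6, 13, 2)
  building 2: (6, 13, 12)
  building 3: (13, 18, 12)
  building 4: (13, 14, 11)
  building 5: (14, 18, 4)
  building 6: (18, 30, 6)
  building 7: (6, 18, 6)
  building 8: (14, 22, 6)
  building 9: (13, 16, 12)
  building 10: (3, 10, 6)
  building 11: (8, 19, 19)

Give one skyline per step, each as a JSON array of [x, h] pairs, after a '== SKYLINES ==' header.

== SKYLINES ==
[[6,2],[13,0]]
[[6,12],[13,0]]
[[6,12],[18,0]]
[[6,12],[18,0]]
[[6,12],[18,0]]
[[6,12],[18,6],[30,0]]
[[6,12],[18,6],[30,0]]
[[6,12],[18,6],[30,0]]
[[6,12],[18,6],[30,0]]
[[3,6],[6,12],[18,6],[30,0]]
[[3,6],[6,12],[8,19],[19,6],[30,0]]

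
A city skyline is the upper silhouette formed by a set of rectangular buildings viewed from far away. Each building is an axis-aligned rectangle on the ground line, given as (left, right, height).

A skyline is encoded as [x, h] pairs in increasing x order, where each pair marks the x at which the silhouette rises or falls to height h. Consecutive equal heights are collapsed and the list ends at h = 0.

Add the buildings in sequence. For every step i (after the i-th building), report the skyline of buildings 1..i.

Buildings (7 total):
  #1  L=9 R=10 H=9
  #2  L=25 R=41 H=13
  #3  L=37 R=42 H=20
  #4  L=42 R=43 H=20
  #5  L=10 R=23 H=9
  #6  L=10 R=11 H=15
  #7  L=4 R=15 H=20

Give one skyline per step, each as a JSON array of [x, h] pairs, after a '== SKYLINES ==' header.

== SKYLINES ==
[[9,9],[10,0]]
[[9,9],[10,0],[25,13],[41,0]]
[[9,9],[10,0],[25,13],[37,20],[42,0]]
[[9,9],[10,0],[25,13],[37,20],[43,0]]
[[9,9],[23,0],[25,13],[37,20],[43,0]]
[[9,9],[10,15],[11,9],[23,0],[25,13],[37,20],[43,0]]
[[4,20],[15,9],[23,0],[25,13],[37,20],[43,0]]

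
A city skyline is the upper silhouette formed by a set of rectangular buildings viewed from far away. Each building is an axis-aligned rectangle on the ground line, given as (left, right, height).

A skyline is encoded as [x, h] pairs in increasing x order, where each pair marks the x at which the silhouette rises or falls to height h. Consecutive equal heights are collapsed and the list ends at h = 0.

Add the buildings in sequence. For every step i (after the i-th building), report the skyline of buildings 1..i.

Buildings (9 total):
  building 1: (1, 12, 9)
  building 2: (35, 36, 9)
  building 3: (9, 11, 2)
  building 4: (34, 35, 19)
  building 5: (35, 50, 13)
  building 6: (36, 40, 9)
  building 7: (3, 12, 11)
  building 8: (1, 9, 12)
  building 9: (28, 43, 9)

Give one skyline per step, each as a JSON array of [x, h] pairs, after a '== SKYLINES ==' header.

== SKYLINES ==
[[1,9],[12,0]]
[[1,9],[12,0],[35,9],[36,0]]
[[1,9],[12,0],[35,9],[36,0]]
[[1,9],[12,0],[34,19],[35,9],[36,0]]
[[1,9],[12,0],[34,19],[35,13],[50,0]]
[[1,9],[12,0],[34,19],[35,13],[50,0]]
[[1,9],[3,11],[12,0],[34,19],[35,13],[50,0]]
[[1,12],[9,11],[12,0],[34,19],[35,13],[50,0]]
[[1,12],[9,11],[12,0],[28,9],[34,19],[35,13],[50,0]]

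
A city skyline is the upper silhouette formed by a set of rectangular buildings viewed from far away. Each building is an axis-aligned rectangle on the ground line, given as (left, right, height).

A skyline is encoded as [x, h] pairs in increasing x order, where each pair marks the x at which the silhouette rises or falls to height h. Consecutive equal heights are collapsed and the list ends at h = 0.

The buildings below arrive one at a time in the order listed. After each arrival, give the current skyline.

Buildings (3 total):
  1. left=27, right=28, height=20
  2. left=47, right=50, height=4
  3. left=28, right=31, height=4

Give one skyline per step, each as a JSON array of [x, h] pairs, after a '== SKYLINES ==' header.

== SKYLINES ==
[[27,20],[28,0]]
[[27,20],[28,0],[47,4],[50,0]]
[[27,20],[28,4],[31,0],[47,4],[50,0]]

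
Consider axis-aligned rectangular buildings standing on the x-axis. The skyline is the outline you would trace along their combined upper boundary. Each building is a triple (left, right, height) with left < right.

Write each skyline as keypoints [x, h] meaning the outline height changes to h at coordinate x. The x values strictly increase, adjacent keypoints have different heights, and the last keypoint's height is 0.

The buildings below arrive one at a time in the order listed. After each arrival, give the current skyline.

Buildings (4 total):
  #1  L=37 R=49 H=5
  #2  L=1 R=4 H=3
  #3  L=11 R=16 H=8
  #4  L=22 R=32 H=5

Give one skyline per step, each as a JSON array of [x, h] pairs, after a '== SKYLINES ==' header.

== SKYLINES ==
[[37,5],[49,0]]
[[1,3],[4,0],[37,5],[49,0]]
[[1,3],[4,0],[11,8],[16,0],[37,5],[49,0]]
[[1,3],[4,0],[11,8],[16,0],[22,5],[32,0],[37,5],[49,0]]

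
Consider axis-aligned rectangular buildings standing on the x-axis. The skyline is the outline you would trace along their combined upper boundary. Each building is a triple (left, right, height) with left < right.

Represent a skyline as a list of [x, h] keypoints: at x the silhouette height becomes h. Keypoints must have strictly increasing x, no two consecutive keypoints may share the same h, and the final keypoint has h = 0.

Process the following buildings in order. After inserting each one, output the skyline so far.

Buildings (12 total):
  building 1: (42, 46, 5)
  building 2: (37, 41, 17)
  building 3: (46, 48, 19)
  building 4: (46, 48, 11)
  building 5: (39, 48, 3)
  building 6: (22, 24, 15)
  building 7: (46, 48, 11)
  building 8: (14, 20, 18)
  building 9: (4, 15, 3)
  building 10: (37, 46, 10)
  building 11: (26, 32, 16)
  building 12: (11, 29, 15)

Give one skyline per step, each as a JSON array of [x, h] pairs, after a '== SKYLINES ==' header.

== SKYLINES ==
[[42,5],[46,0]]
[[37,17],[41,0],[42,5],[46,0]]
[[37,17],[41,0],[42,5],[46,19],[48,0]]
[[37,17],[41,0],[42,5],[46,19],[48,0]]
[[37,17],[41,3],[42,5],[46,19],[48,0]]
[[22,15],[24,0],[37,17],[41,3],[42,5],[46,19],[48,0]]
[[22,15],[24,0],[37,17],[41,3],[42,5],[46,19],[48,0]]
[[14,18],[20,0],[22,15],[24,0],[37,17],[41,3],[42,5],[46,19],[48,0]]
[[4,3],[14,18],[20,0],[22,15],[24,0],[37,17],[41,3],[42,5],[46,19],[48,0]]
[[4,3],[14,18],[20,0],[22,15],[24,0],[37,17],[41,10],[46,19],[48,0]]
[[4,3],[14,18],[20,0],[22,15],[24,0],[26,16],[32,0],[37,17],[41,10],[46,19],[48,0]]
[[4,3],[11,15],[14,18],[20,15],[26,16],[32,0],[37,17],[41,10],[46,19],[48,0]]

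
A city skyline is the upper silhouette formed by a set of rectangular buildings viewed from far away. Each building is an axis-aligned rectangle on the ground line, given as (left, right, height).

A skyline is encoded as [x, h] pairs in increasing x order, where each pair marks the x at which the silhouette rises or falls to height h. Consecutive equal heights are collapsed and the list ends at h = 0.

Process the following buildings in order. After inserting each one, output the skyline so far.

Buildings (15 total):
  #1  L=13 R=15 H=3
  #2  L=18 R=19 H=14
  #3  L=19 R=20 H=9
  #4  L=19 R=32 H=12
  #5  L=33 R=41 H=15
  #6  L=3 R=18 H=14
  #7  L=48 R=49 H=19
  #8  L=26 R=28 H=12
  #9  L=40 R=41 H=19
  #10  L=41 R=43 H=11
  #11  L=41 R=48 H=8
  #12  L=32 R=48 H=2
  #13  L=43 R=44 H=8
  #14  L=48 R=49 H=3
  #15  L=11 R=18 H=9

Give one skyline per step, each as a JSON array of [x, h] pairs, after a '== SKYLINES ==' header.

== SKYLINES ==
[[13,3],[15,0]]
[[13,3],[15,0],[18,14],[19,0]]
[[13,3],[15,0],[18,14],[19,9],[20,0]]
[[13,3],[15,0],[18,14],[19,12],[32,0]]
[[13,3],[15,0],[18,14],[19,12],[32,0],[33,15],[41,0]]
[[3,14],[19,12],[32,0],[33,15],[41,0]]
[[3,14],[19,12],[32,0],[33,15],[41,0],[48,19],[49,0]]
[[3,14],[19,12],[32,0],[33,15],[41,0],[48,19],[49,0]]
[[3,14],[19,12],[32,0],[33,15],[40,19],[41,0],[48,19],[49,0]]
[[3,14],[19,12],[32,0],[33,15],[40,19],[41,11],[43,0],[48,19],[49,0]]
[[3,14],[19,12],[32,0],[33,15],[40,19],[41,11],[43,8],[48,19],[49,0]]
[[3,14],[19,12],[32,2],[33,15],[40,19],[41,11],[43,8],[48,19],[49,0]]
[[3,14],[19,12],[32,2],[33,15],[40,19],[41,11],[43,8],[48,19],[49,0]]
[[3,14],[19,12],[32,2],[33,15],[40,19],[41,11],[43,8],[48,19],[49,0]]
[[3,14],[19,12],[32,2],[33,15],[40,19],[41,11],[43,8],[48,19],[49,0]]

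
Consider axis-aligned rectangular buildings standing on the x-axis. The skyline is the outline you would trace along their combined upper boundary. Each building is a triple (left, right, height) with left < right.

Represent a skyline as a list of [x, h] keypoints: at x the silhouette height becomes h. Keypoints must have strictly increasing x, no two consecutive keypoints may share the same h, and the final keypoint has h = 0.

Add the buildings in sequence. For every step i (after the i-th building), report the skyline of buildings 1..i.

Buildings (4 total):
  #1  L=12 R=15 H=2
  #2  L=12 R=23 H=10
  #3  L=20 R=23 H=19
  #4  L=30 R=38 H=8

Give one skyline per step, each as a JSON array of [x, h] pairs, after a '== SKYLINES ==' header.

== SKYLINES ==
[[12,2],[15,0]]
[[12,10],[23,0]]
[[12,10],[20,19],[23,0]]
[[12,10],[20,19],[23,0],[30,8],[38,0]]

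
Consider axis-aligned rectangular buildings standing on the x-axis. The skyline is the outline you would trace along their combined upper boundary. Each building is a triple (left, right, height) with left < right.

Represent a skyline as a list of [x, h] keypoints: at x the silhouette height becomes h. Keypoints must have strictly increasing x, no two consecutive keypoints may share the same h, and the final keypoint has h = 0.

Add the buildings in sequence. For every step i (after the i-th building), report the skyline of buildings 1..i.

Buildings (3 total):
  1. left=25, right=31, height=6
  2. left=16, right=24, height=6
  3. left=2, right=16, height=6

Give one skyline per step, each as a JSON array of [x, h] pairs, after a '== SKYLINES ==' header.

== SKYLINES ==
[[25,6],[31,0]]
[[16,6],[24,0],[25,6],[31,0]]
[[2,6],[24,0],[25,6],[31,0]]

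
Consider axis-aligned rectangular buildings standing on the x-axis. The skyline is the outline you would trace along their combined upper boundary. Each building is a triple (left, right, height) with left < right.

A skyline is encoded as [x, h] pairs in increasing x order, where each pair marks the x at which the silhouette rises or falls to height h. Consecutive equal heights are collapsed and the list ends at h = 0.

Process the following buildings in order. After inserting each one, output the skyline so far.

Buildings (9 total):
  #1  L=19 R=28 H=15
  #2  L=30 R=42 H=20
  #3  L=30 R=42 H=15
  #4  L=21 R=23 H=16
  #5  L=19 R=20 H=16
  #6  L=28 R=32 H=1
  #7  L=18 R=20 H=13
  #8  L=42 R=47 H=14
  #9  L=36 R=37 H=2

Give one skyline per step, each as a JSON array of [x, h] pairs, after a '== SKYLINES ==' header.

== SKYLINES ==
[[19,15],[28,0]]
[[19,15],[28,0],[30,20],[42,0]]
[[19,15],[28,0],[30,20],[42,0]]
[[19,15],[21,16],[23,15],[28,0],[30,20],[42,0]]
[[19,16],[20,15],[21,16],[23,15],[28,0],[30,20],[42,0]]
[[19,16],[20,15],[21,16],[23,15],[28,1],[30,20],[42,0]]
[[18,13],[19,16],[20,15],[21,16],[23,15],[28,1],[30,20],[42,0]]
[[18,13],[19,16],[20,15],[21,16],[23,15],[28,1],[30,20],[42,14],[47,0]]
[[18,13],[19,16],[20,15],[21,16],[23,15],[28,1],[30,20],[42,14],[47,0]]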